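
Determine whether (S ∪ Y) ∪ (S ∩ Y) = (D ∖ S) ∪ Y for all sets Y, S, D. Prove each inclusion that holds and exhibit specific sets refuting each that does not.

(⊆) This inclusion fails. Take Y = ∅, S = {1}, D = ∅; then 1 ∈ (S ∪ Y) ∪ (S ∩ Y) but 1 ∉ (D ∖ S) ∪ Y.

(⊇) This inclusion fails. Take Y = ∅, S = ∅, D = {1}; then 1 ∈ (D ∖ S) ∪ Y but 1 ∉ (S ∪ Y) ∪ (S ∩ Y).

Neither inclusion holds.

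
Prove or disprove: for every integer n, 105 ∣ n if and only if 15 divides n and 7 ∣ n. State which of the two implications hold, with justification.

(→) If 105 ∣ n, write n = 105q. Since 105 = 7·15, n = 15·(7q), so 15 ∣ n; and since 105 = 15·7, n = 7·(15q), so 7 ∣ n.

(←) Suppose 15 ∣ n and 7 ∣ n. Any common multiple of 15 and 7 is a multiple of their lcm; here gcd(15, 7) = 1, so lcm(15, 7) = 15·7 = 105, so 105 ∣ n.

Both directions hold.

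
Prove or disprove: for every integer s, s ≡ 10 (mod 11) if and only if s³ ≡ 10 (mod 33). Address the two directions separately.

Forward direction. This fails: take s = 21. Then 21 ≡ 10 (mod 11), but 21³ = 9261 ≡ 21 (mod 33), not 10.

Converse. The residues r modulo 33 with r³ ≡ 10 (mod 33) are exactly {10}, and each is ≡ 10 (mod 11).

The forward direction fails; the converse holds.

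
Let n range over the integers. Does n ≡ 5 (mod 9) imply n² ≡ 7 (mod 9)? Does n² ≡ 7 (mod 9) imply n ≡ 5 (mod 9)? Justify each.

[⇒] Suppose n ≡ 5 (mod 9). Write n = 9j + 5. Then (9j + 5)² = 81j² + 90j + 25 = 9(9j² + 10j + 2) + 7, so n² ≡ 7 (mod 9).

[⇐] This fails: take n = 4. Then 4² = 16 ≡ 7 (mod 9), yet 4 ≡ 4 (mod 9), not 5.

Not equivalent: only (⇒) holds.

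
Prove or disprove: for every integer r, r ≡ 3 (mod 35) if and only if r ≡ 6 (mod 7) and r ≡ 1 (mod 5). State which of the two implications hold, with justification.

Both directions fail.

[⇒] This fails: r = 3 gives 3 ≡ 3 (mod 35) but 3 ≡ 3 (mod 7), so the conjunction on the right does not hold.

[⇐] This fails: r = 6 satisfies both congruences on the right (6 ≡ 6 mod 7 and 6 ≡ 1 mod 5) yet 6 ≡ 6 (mod 35), not 3.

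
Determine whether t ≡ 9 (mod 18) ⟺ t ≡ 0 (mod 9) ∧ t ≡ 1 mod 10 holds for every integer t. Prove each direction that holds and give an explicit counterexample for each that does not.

(⇒) fails; (⇐) holds.

(→) This fails: t = 9 gives 9 ≡ 9 (mod 18) but 9 ≡ 9 (mod 10), so the conjunction on the right does not hold.

(←) Conversely, if t ≡ 0 (mod 9) and t ≡ 1 (mod 10), then by the Chinese remainder theorem t ≡ 81 (mod 90). Since 81 ≡ 9 (mod 18) and 18 ∣ 90, we get t ≡ 9 (mod 18).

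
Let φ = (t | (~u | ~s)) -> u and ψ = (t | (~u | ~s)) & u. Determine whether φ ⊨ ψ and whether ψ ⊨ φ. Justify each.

(⟹) This fails. Under s = T, u = T, t = F, the left side is true but the right side is false.

(⟸) Assume the antecedent. If s is true, the antecedent forces (s = T, u = T, t = T), and (t | (~u | ~s)) -> u holds there. If s is false, the antecedent forces (s = F, u = T, t = F) or (s = F, u = T, t = T), and (t | (~u | ~s)) -> u holds there. Either way (t | (~u | ~s)) -> u holds.

(⇒) fails; (⇐) holds.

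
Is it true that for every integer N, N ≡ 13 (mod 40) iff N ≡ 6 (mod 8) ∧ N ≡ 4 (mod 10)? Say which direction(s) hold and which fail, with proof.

Forward direction. This fails: N = 13 gives 13 ≡ 13 (mod 40) but 13 ≡ 5 (mod 8), so the conjunction on the right does not hold.

Converse. This fails: N = 14 satisfies both congruences on the right (14 ≡ 6 mod 8 and 14 ≡ 4 mod 10) yet 14 ≡ 14 (mod 40), not 13.

Neither direction holds.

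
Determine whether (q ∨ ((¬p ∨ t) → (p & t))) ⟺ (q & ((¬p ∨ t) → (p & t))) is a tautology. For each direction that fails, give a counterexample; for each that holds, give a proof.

Only the converse holds.

(⇒) This fails. Under q = T, p = F, t = F, the left side is true but the right side is false.

(⇐) Assume the antecedent. If q is true, q ∨ ((¬p ∨ t) → (p & t)) reduces to true regardless of the other variables. If q is false, the antecedent cannot hold. Either way q ∨ ((¬p ∨ t) → (p & t)) holds.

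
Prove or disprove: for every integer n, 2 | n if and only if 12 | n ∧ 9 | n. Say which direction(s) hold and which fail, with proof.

(⇒) fails; (⇐) holds.

Forward direction. This fails: take n = 2. Certainly 2 ∣ 2, but 12 ∤ 2.

Converse. Suppose 12 ∣ n and 9 ∣ n. Any common multiple of 12 and 9 is a multiple of their lcm; here lcm(12, 9) = 12·9/gcd(12, 9) = 108/3 = 36, so 36 ∣ n. Since 2 ∣ 36, it follows that 2 ∣ n.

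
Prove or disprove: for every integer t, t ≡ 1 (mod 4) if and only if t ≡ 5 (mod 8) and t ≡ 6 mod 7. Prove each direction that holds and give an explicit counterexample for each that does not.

(⇒) fails; (⇐) holds.

Converse. If t ≡ 5 (mod 8) and t ≡ 6 (mod 7), then by the Chinese remainder theorem t ≡ 13 (mod 56). Since 13 ≡ 1 (mod 4) and 4 ∣ 56, we get t ≡ 1 (mod 4).

Forward direction. This fails: t = 1 gives 1 ≡ 1 (mod 4) but 1 ≡ 1 (mod 8), so the conjunction on the right does not hold.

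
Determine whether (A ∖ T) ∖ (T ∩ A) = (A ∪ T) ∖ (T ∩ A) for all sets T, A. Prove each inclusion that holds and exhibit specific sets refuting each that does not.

Forward inclusion. Let x ∈ (A ∖ T) ∖ (T ∩ A). Then x ∈ A and x ∉ T, from which x ∈ (A ∪ T) ∖ (T ∩ A).

Reverse inclusion. This inclusion fails. Take T = {1}, A = ∅; then 1 ∈ (A ∪ T) ∖ (T ∩ A) but 1 ∉ (A ∖ T) ∖ (T ∩ A).

The sets are not equal: only the forward inclusion holds.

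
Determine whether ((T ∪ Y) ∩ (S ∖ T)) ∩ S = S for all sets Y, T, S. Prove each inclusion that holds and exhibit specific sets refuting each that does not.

Reverse inclusion. This inclusion fails. Take Y = ∅, T = ∅, S = {1}; then 1 ∈ S but 1 ∉ ((T ∪ Y) ∩ (S ∖ T)) ∩ S.

Forward inclusion. Let x ∈ ((T ∪ Y) ∩ (S ∖ T)) ∩ S. Then x ∈ Y ∩ S and x ∉ T, from which x ∈ S.

(⊆) holds; (⊇) fails.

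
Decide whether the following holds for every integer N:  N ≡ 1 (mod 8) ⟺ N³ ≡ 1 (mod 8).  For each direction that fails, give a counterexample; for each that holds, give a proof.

The biconditional holds.

[⇒] Suppose N ≡ 1 (mod 8). Write N = 8j + 1. Then (8j + 1)³ = 512j³ + 192j² + 24j + 1 = 8(64j³ + 24j² + 3j) + 1, so N³ ≡ 1 (mod 8).

[⇐] For the converse, argue contrapositively. If N ≢ 1 (mod 8), then N is congruent to one of 0, 2, 3, 4, 5, 6, 7 modulo 8, and these give N³ ≡ 0, 0, 3, 0, 5, 0, 7 respectively — never 1.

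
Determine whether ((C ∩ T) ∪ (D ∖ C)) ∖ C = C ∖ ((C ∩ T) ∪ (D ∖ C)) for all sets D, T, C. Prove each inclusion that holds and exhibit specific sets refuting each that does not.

Neither inclusion holds.

(⟹) This inclusion fails. Take D = {1}, T = ∅, C = ∅; then 1 ∈ ((C ∩ T) ∪ (D ∖ C)) ∖ C but 1 ∉ C ∖ ((C ∩ T) ∪ (D ∖ C)).

(⟸) This inclusion fails. Take D = ∅, T = ∅, C = {1}; then 1 ∈ C ∖ ((C ∩ T) ∪ (D ∖ C)) but 1 ∉ ((C ∩ T) ∪ (D ∖ C)) ∖ C.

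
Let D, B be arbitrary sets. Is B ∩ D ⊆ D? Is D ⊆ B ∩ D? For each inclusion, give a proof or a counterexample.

(⟹) Let x ∈ B ∩ D. Then x ∈ D ∩ B, from which x ∈ D.

(⟸) This inclusion fails. Take D = {1}, B = ∅; then 1 ∈ D but 1 ∉ B ∩ D.

(⊆) holds; (⊇) fails.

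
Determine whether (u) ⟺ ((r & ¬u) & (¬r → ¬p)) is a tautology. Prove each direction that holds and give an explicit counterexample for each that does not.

Neither direction holds.

[⇒] This fails. Under p = F, u = T, r = F, the left side is true but the right side is false.

[⇐] This fails. Under p = F, u = F, r = T, the left side is false but the right side is true.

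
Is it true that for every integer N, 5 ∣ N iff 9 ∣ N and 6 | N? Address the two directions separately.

Neither implication holds.

(⟹) This fails: take N = 5. Certainly 5 ∣ 5, but 9 ∤ 5.

(⟸) This fails: take N = 18. Both 9 ∣ 18 and 6 ∣ 18, yet 18 is not a multiple of 5 (since 18 = 3·5 + 3), so 5 ∤ 18.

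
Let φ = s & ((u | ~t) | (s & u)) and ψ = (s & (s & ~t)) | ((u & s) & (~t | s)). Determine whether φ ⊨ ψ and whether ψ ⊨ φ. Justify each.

[⇒] Assume the antecedent. If u is true, the antecedent forces (u = T, s = T, t = F) or (u = T, s = T, t = T), and the consequent holds there. If u is false, the antecedent forces (u = F, s = T, t = F), and the consequent holds there. Either way the consequent holds.

[⇐] Assume the antecedent. If u is true, the antecedent forces (u = T, s = T, t = F) or (u = T, s = T, t = T), and s & ((u | ~t) | (s & u)) holds there. If u is false, the antecedent forces (u = F, s = T, t = F), and s & ((u | ~t) | (s & u)) holds there. Either way s & ((u | ~t) | (s & u)) holds.

Equivalent; both directions hold.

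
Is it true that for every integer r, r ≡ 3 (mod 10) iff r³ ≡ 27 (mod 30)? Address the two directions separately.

Converse. The residues r modulo 30 with r³ ≡ 27 (mod 30) are exactly {3}, and each is ≡ 3 (mod 10).

Forward direction. This fails: take r = 13. Then 13 ≡ 3 (mod 10), but 13³ = 2197 ≡ 7 (mod 30), not 27.

Only the reverse direction holds.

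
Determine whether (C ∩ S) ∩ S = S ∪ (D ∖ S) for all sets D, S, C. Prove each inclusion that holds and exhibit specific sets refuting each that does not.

(⟸) This inclusion fails. Take D = {1}, S = ∅, C = ∅; then 1 ∈ S ∪ (D ∖ S) but 1 ∉ (C ∩ S) ∩ S.

(⟹) Let x ∈ (C ∩ S) ∩ S. Then either x ∈ S ∩ C and x ∉ D; or x ∈ D ∩ S ∩ C. In each case x ∈ S ∪ (D ∖ S), so (C ∩ S) ∩ S ⊆ S ∪ (D ∖ S).

The sets are not equal: only the forward inclusion holds.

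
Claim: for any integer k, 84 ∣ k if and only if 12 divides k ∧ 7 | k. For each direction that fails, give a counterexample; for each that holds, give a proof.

Equivalent; both directions hold.

(⟹) If 84 ∣ k, write k = 84q. Since 84 = 7·12, k = 12·(7q), so 12 ∣ k; and since 84 = 12·7, k = 7·(12q), so 7 ∣ k.

(⟸) Suppose 12 ∣ k and 7 ∣ k. Any common multiple of 12 and 7 is a multiple of their lcm; here gcd(12, 7) = 1, so lcm(12, 7) = 12·7 = 84, so 84 ∣ k.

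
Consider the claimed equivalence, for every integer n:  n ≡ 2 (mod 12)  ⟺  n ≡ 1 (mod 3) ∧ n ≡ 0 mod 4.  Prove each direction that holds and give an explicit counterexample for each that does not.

[⇒] This fails: n = 2 gives 2 ≡ 2 (mod 12) but 2 ≡ 2 (mod 3), so the conjunction on the right does not hold.

[⇐] This fails: n = 4 satisfies both congruences on the right (4 ≡ 1 mod 3 and 4 ≡ 0 mod 4) yet 4 ≡ 4 (mod 12), not 2.

Both directions fail.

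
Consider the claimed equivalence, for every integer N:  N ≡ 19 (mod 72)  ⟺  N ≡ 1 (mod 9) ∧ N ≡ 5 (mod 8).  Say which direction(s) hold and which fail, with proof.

Neither implication holds.

(⟹) This fails: N = 19 gives 19 ≡ 19 (mod 72) but 19 ≡ 3 (mod 8), so the conjunction on the right does not hold.

(⟸) This fails: N = 37 satisfies both congruences on the right (37 ≡ 1 mod 9 and 37 ≡ 5 mod 8) yet 37 ≡ 37 (mod 72), not 19.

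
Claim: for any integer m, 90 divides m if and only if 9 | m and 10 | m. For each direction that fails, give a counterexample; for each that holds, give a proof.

(→) If 90 ∣ m, write m = 90q. Since 90 = 10·9, m = 9·(10q), so 9 ∣ m; and since 90 = 9·10, m = 10·(9q), so 10 ∣ m.

(←) Suppose 9 ∣ m and 10 ∣ m. Any common multiple of 9 and 10 is a multiple of their lcm; here gcd(9, 10) = 1, so lcm(9, 10) = 9·10 = 90, so 90 ∣ m.

Both directions hold.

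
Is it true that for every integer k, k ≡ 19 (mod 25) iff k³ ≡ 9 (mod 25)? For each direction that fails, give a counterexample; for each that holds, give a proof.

(⇒) Suppose k ≡ 19 (mod 25). Write k = 25j + 19. Then (25j + 19)³ = 15625j³ + 35625j² + 27075j + 6859 = 25(625j³ + 1425j² + 1083j + 274) + 9, so k³ ≡ 9 (mod 25).

(⇐) Conversely, suppose k³ ≡ 9 (mod 25). The only residue r in {0, …, 24} with r³ ≡ 9 (mod 25) is r = 19, so k ≡ 19 (mod 25).

Equivalent; both directions hold.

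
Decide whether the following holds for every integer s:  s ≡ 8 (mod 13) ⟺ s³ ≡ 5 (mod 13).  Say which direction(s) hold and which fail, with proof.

(→) Suppose s ≡ 8 (mod 13). Write s = 13j + 8. Then (13j + 8)³ = 2197j³ + 4056j² + 2496j + 512 = 13(169j³ + 312j² + 192j + 39) + 5, so s³ ≡ 5 (mod 13).

(←) This fails: take s = 7. Then 7³ = 343 ≡ 5 (mod 13), yet 7 ≡ 7 (mod 13), not 8.

Not equivalent: only (⇒) holds.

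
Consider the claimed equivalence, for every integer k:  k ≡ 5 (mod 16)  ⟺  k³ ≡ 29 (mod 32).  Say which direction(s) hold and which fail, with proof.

Not equivalent: only (⇐) holds.

(⟹) This fails: take k = 21. Then 21 ≡ 5 (mod 16), but 21³ = 9261 ≡ 13 (mod 32), not 29.

(⟸) Conversely, the residues r modulo 32 with r³ ≡ 29 (mod 32) are exactly {5}, and each is ≡ 5 (mod 16).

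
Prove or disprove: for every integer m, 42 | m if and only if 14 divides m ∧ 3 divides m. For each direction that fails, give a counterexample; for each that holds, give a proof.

(⇐) Suppose 14 ∣ m and 3 ∣ m. Any common multiple of 14 and 3 is a multiple of their lcm; here gcd(14, 3) = 1, so lcm(14, 3) = 14·3 = 42, so 42 ∣ m.

(⇒) If 42 ∣ m, write m = 42q. Since 42 = 3·14, m = 14·(3q), so 14 ∣ m; and since 42 = 14·3, m = 3·(14q), so 3 ∣ m.

Both directions hold.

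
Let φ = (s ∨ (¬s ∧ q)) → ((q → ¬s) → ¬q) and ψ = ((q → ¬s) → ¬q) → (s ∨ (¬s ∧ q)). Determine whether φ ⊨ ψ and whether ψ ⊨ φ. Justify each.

[⇒] This fails. Under s = F, q = F, the left side is true but the right side is false.

[⇐] This fails. Under s = F, q = T, the left side is false but the right side is true.

(⇒) fails and (⇐) fails.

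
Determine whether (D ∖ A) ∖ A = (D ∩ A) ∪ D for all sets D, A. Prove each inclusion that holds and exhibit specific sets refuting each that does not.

Forward inclusion. Let x ∈ (D ∖ A) ∖ A. Then x ∈ D and x ∉ A, from which x ∈ (D ∩ A) ∪ D.

Reverse inclusion. This inclusion fails. Take D = {1}, A = {1}; then 1 ∈ (D ∩ A) ∪ D but 1 ∉ (D ∖ A) ∖ A.

Only the forward inclusion holds.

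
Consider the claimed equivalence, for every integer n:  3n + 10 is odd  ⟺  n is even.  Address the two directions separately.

Both directions fail.

(⟹) This fails: n = 3 gives 3n + 10 = 19, which is odd, but 3 is odd, not even.

(⟸) This also fails: n = 4 is even, but 3n + 10 = 22 is even, not odd.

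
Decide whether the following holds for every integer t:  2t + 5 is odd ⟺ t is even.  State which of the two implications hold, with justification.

The forward direction fails; the converse holds.

(⇒) This fails: take t = 7. Then 2t + 5 = 19, which is odd, yet t = 7 is odd, not even.

(⇐) Suppose t is even. Since 2 is even, 2t is even for every t, so 2t + 5 has the same parity as 5, which is odd. Hence 2t + 5 is odd.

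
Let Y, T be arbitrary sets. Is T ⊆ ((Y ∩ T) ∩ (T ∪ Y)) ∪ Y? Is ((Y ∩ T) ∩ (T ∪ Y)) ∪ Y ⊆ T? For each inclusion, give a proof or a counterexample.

Both inclusions fail.

(⟹) This inclusion fails. Take Y = ∅, T = {1}; then 1 ∈ T but 1 ∉ ((Y ∩ T) ∩ (T ∪ Y)) ∪ Y.

(⟸) This inclusion fails. Take Y = {1}, T = ∅; then 1 ∈ ((Y ∩ T) ∩ (T ∪ Y)) ∪ Y but 1 ∉ T.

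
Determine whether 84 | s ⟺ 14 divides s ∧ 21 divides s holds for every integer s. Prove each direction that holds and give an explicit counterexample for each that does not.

Forward direction. If 84 ∣ s, write s = 84q. Since 84 = 6·14, s = 14·(6q), so 14 ∣ s; and since 84 = 4·21, s = 21·(4q), so 21 ∣ s.

Converse. This fails: take s = 42. Both 14 ∣ 42 and 21 ∣ 42, yet 42 is not a multiple of 84 (since 42 = 0·84 + 42), so 84 ∤ 42.

Not equivalent: only (⇒) holds.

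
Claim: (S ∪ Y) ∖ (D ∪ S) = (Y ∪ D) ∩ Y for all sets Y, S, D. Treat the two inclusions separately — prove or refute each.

Only the forward inclusion holds.

Forward inclusion. Let x ∈ (S ∪ Y) ∖ (D ∪ S). Then x ∈ Y and x ∉ S, D, from which x ∈ (Y ∪ D) ∩ Y.

Reverse inclusion. This inclusion fails. Take Y = {1}, S = {1}, D = ∅; then 1 ∈ (Y ∪ D) ∩ Y but 1 ∉ (S ∪ Y) ∖ (D ∪ S).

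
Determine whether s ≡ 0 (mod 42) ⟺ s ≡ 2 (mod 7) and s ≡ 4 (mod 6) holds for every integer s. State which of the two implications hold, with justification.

(⇒) fails and (⇐) fails.

(→) This fails: s = 0 gives 0 ≡ 0 (mod 42) but 0 ≡ 0 (mod 7), so the conjunction on the right does not hold.

(←) This fails: s = 16 satisfies both congruences on the right (16 ≡ 2 mod 7 and 16 ≡ 4 mod 6) yet 16 ≡ 16 (mod 42), not 0.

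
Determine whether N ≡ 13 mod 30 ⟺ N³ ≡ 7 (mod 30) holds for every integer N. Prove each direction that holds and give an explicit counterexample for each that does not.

(←) Suppose N³ ≡ 7 (mod 30). The only residue r in {0, …, 29} with r³ ≡ 7 (mod 30) is r = 13, so N ≡ 13 (mod 30).

(→) Suppose N ≡ 13 mod 30. Write N = 30j + 13. Then (30j + 13)³ = 27000j³ + 35100j² + 15210j + 2197 = 30(900j³ + 1170j² + 507j + 73) + 7, so N³ ≡ 7 (mod 30).

The biconditional holds.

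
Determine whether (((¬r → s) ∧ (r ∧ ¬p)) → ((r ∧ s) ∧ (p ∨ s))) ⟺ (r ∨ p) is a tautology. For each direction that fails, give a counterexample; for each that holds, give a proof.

(⇒) fails and (⇐) fails.

Forward direction. This fails. Under p = F, s = F, r = F, the left side is true but the right side is false.

Converse. This fails. Under p = F, s = F, r = T, the left side is false but the right side is true.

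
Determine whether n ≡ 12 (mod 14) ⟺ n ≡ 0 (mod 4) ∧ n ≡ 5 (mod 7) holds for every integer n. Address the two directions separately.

(⟹) This fails: n = 26 gives 26 ≡ 12 (mod 14) but 26 ≡ 2 (mod 4), so the conjunction on the right does not hold.

(⟸) Conversely, if n ≡ 0 (mod 4) and n ≡ 5 (mod 7), then by the Chinese remainder theorem n ≡ 12 (mod 28). Since 12 ≡ 12 (mod 14) and 14 ∣ 28, we get n ≡ 12 (mod 14).

(⇒) fails; (⇐) holds.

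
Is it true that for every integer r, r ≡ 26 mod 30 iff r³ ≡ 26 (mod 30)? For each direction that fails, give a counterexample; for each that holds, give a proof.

Both implications hold.

(⇒) Suppose r ≡ 26 mod 30. Write r = 30j + 26. Then (30j + 26)³ = 27000j³ + 70200j² + 60840j + 17576 = 30(900j³ + 2340j² + 2028j + 585) + 26, so r³ ≡ 26 (mod 30).

(⇐) Conversely, suppose r³ ≡ 26 (mod 30). The only residue r in {0, …, 29} with r³ ≡ 26 (mod 30) is r = 26, so r ≡ 26 (mod 30).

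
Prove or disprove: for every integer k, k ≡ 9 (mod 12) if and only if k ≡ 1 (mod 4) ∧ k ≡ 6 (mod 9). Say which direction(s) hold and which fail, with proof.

(⟹) This fails: k = 9 gives 9 ≡ 9 (mod 12) but 9 ≡ 0 (mod 9), so the conjunction on the right does not hold.

(⟸) Conversely, if k ≡ 1 (mod 4) and k ≡ 6 (mod 9), then by the Chinese remainder theorem k ≡ 33 (mod 36). Since 33 ≡ 9 (mod 12) and 12 ∣ 36, we get k ≡ 9 (mod 12).

(⇒) fails; (⇐) holds.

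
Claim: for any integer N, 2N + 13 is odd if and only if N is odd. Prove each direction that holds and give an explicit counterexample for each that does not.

Not equivalent: only (⇐) holds.

[⇐] Suppose N is odd. Since 2 is even, 2N is even for every N, so 2N + 13 has the same parity as 13, which is odd. Hence 2N + 13 is odd.

[⇒] This fails: take N = 6. Then 2N + 13 = 25, which is odd, yet N = 6 is even, not odd.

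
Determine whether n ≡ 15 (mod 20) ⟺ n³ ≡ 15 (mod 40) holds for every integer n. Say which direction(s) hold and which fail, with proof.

Forward direction. This fails: take n = 35. Then 35 ≡ 15 (mod 20), but 35³ = 42875 ≡ 35 (mod 40), not 15.

Converse. The residues r modulo 40 with r³ ≡ 15 (mod 40) are exactly {15}, and each is ≡ 15 (mod 20).

Not equivalent: only (⇐) holds.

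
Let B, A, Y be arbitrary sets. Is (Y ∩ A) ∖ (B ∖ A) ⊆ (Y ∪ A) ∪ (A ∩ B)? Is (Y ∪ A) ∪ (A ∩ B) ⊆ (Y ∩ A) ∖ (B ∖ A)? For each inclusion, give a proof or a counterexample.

(⟹) Let x ∈ (Y ∩ A) ∖ (B ∖ A). Then either x ∈ A ∩ Y and x ∉ B; or x ∈ B ∩ A ∩ Y. In each case x ∈ (Y ∪ A) ∪ (A ∩ B), so (Y ∩ A) ∖ (B ∖ A) ⊆ (Y ∪ A) ∪ (A ∩ B).

(⟸) This inclusion fails. Take B = ∅, A = {1}, Y = ∅; then 1 ∈ (Y ∪ A) ∪ (A ∩ B) but 1 ∉ (Y ∩ A) ∖ (B ∖ A).

(⊆) holds; (⊇) fails.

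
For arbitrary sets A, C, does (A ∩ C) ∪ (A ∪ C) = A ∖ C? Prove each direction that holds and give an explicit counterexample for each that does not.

(⊆) fails; (⊇) holds.

Reverse inclusion. Let x ∈ A ∖ C. Then x ∈ A and x ∉ C, from which x ∈ (A ∩ C) ∪ (A ∪ C).

Forward inclusion. This inclusion fails. Take A = ∅, C = {1}; then 1 ∈ (A ∩ C) ∪ (A ∪ C) but 1 ∉ A ∖ C.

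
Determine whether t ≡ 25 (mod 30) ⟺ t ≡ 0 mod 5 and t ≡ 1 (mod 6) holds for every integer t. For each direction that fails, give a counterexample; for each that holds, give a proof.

(⇒) Suppose t ≡ 25 (mod 30); write t = 30j + 25. Since 5 ∣ 30, reducing mod 5 gives t ≡ 25 ≡ 0 (mod 5); since 6 ∣ 30, reducing mod 6 gives t ≡ 25 ≡ 1 (mod 6).

(⇐) Conversely, if t ≡ 0 (mod 5) and t ≡ 1 (mod 6), then by the Chinese remainder theorem t ≡ 25 (mod 30). This is exactly t ≡ 25 (mod 30).

Both directions hold.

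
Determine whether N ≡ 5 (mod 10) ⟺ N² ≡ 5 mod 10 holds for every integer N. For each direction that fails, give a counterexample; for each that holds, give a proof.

Forward direction. Suppose N ≡ 5 (mod 10). Write N = 10j + 5. Then (10j + 5)² = 100j² + 100j + 25 = 10(10j² + 10j + 2) + 5, so N² ≡ 5 (mod 10).

Converse. For the converse, argue contrapositively. If N ≢ 5 (mod 10), then N is congruent to one of 0, 1, 2, 3, 4, 6, 7, 8, 9 modulo 10, and these give N² ≡ 0, 1, 4, 9, 6, 6, 9, 4, 1 respectively — never 5.

The biconditional holds.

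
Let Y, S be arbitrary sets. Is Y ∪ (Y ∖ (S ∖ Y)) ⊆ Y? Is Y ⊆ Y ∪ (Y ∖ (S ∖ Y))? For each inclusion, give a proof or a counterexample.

(⟸) Let x ∈ Y. Then either x ∈ Y and x ∉ S; or x ∈ Y ∩ S. In each case x ∈ Y ∪ (Y ∖ (S ∖ Y)), so Y ⊆ Y ∪ (Y ∖ (S ∖ Y)).

(⟹) Let x ∈ Y ∪ (Y ∖ (S ∖ Y)). Then either x ∈ Y and x ∉ S; or x ∈ Y ∩ S. In each case x ∈ Y, so Y ∪ (Y ∖ (S ∖ Y)) ⊆ Y.

Both inclusions hold.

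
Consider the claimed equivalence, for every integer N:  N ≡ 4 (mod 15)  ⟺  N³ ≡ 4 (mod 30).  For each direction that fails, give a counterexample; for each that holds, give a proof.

[⇒] This fails: take N = 19. Then 19 ≡ 4 (mod 15), but 19³ = 6859 ≡ 19 (mod 30), not 4.

[⇐] Conversely, the residues r modulo 30 with r³ ≡ 4 (mod 30) are exactly {4}, and each is ≡ 4 (mod 15).

Only the converse holds.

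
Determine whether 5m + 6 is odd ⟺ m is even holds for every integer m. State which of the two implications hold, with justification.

Forward direction. This fails: m = 5 gives 5m + 6 = 31, which is odd, but 5 is odd, not even.

Converse. This also fails: m = 6 is even, but 5m + 6 = 36 is even, not odd.

Neither implication holds.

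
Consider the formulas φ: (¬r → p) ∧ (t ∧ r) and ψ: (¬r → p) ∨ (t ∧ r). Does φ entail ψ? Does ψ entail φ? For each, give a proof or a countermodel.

[⇒] Assume the antecedent. If t is true, the antecedent forces (t = T, p = F, r = T) or (t = T, p = T, r = T), and (¬r → p) ∨ (t ∧ r) holds there. If t is false, the antecedent cannot hold. Either way (¬r → p) ∨ (t ∧ r) holds.

[⇐] This fails. Under t = F, p = T, r = F, the left side is false but the right side is true.

Not equivalent: only (⇒) holds.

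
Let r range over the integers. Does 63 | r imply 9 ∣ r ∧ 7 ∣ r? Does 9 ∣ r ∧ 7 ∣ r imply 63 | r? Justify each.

(⇒) If 63 ∣ r, write r = 63q. Since 63 = 7·9, r = 9·(7q), so 9 ∣ r; and since 63 = 9·7, r = 7·(9q), so 7 ∣ r.

(⇐) Suppose 9 ∣ r and 7 ∣ r. Any common multiple of 9 and 7 is a multiple of their lcm; here gcd(9, 7) = 1, so lcm(9, 7) = 9·7 = 63, so 63 ∣ r.

Both directions hold.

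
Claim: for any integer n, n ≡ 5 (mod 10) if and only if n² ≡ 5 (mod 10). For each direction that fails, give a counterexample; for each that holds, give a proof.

The biconditional holds.

(⟹) Suppose n ≡ 5 (mod 10). Write n = 10j + 5. Then (10j + 5)² = 100j² + 100j + 25 = 10(10j² + 10j + 2) + 5, so n² ≡ 5 (mod 10).

(⟸) For the converse, argue contrapositively. If n ≢ 5 (mod 10), then n is congruent to one of 0, 1, 2, 3, 4, 6, 7, 8, 9 modulo 10, and these give n² ≡ 0, 1, 4, 9, 6, 6, 9, 4, 1 respectively — never 5.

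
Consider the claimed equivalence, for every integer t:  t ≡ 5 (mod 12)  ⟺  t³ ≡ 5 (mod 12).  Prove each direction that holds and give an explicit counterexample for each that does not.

(←) Suppose t³ ≡ 5 (mod 12). The only residue r in {0, …, 11} with r³ ≡ 5 (mod 12) is r = 5, so t ≡ 5 (mod 12).

(→) Suppose t ≡ 5 (mod 12). Write t = 12j + 5. Then (12j + 5)³ = 1728j³ + 2160j² + 900j + 125 = 12(144j³ + 180j² + 75j + 10) + 5, so t³ ≡ 5 (mod 12).

Equivalent; both directions hold.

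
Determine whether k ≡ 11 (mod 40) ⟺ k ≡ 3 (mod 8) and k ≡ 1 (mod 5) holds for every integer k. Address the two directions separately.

Both directions hold; the statement is true.

Converse. If k ≡ 3 (mod 8) and k ≡ 1 (mod 5), then by the Chinese remainder theorem k ≡ 11 (mod 40). This is exactly k ≡ 11 (mod 40).

Forward direction. Suppose k ≡ 11 (mod 40); write k = 40j + 11. Since 8 ∣ 40, reducing mod 8 gives k ≡ 11 ≡ 3 (mod 8); since 5 ∣ 40, reducing mod 5 gives k ≡ 11 ≡ 1 (mod 5).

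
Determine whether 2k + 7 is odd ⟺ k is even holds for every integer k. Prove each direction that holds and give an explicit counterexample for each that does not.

(⇐) Suppose k is even. Since 2 is even, 2k is even for every k, so 2k + 7 has the same parity as 7, which is odd. Hence 2k + 7 is odd.

(⇒) This fails: take k = 1. Then 2k + 7 = 9, which is odd, yet k = 1 is odd, not even.

Only the converse holds.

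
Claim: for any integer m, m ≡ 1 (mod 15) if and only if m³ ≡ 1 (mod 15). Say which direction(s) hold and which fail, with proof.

Forward direction. Suppose m ≡ 1 (mod 15). Write m = 15j + 1. Then (15j + 1)³ = 3375j³ + 675j² + 45j + 1 = 15(225j³ + 45j² + 3j) + 1, so m³ ≡ 1 (mod 15).

Converse. Suppose m³ ≡ 1 (mod 15). The only residue r in {0, …, 14} with r³ ≡ 1 (mod 15) is r = 1, so m ≡ 1 (mod 15).

Both directions hold.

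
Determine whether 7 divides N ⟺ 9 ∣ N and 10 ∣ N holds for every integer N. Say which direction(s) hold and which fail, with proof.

[⇒] This fails: take N = 7. Certainly 7 ∣ 7, but 9 ∤ 7.

[⇐] This fails: take N = 90. Both 9 ∣ 90 and 10 ∣ 90, yet 90 is not a multiple of 7 (since 90 = 12·7 + 6), so 7 ∤ 90.

Neither direction holds.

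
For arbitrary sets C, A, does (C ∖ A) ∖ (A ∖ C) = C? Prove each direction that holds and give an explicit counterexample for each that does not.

(⟹) Let x ∈ (C ∖ A) ∖ (A ∖ C). Then x ∈ C and x ∉ A, from which x ∈ C.

(⟸) This inclusion fails. Take C = {1}, A = {1}; then 1 ∈ C but 1 ∉ (C ∖ A) ∖ (A ∖ C).

The sets are not equal: only the forward inclusion holds.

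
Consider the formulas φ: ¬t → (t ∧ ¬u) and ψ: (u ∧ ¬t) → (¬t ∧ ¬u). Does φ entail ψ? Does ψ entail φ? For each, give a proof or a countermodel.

Only the forward direction holds.

(⟹) Assume the antecedent. If t is true, (u ∧ ¬t) → (¬t ∧ ¬u) reduces to true regardless of the other variables. If t is false, the antecedent cannot hold. Either way (u ∧ ¬t) → (¬t ∧ ¬u) holds.

(⟸) This fails. Under t = F, u = F, the left side is false but the right side is true.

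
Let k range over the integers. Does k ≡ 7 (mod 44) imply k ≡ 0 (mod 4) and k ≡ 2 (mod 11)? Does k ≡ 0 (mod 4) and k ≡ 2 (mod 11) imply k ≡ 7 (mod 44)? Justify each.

Forward direction. This fails: k = 7 gives 7 ≡ 7 (mod 44) but 7 ≡ 3 (mod 4), so the conjunction on the right does not hold.

Converse. This fails: k = 24 satisfies both congruences on the right (24 ≡ 0 mod 4 and 24 ≡ 2 mod 11) yet 24 ≡ 24 (mod 44), not 7.

(⇒) fails and (⇐) fails.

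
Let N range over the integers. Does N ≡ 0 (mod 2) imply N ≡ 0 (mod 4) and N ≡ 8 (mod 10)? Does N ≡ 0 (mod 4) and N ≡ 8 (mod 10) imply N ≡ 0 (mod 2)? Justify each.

Forward direction. This fails: N = 0 gives 0 ≡ 0 (mod 2) but 0 ≡ 0 (mod 10), so the conjunction on the right does not hold.

Converse. If N ≡ 0 (mod 4) and N ≡ 8 (mod 10), then by the Chinese remainder theorem N ≡ 8 (mod 20). Since 8 ≡ 0 (mod 2) and 2 ∣ 20, we get N ≡ 0 (mod 2).

Only the converse holds.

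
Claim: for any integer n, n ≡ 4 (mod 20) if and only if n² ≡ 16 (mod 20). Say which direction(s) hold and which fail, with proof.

Not equivalent: only (⇒) holds.

(→) Suppose n ≡ 4 (mod 20). Write n = 20j + 4. Then (20j + 4)² = 400j² + 160j + 16 = 20(20j² + 8j) + 16, so n² ≡ 16 (mod 20).

(←) This fails: take n = 6. Then 6² = 36 ≡ 16 (mod 20), yet 6 ≡ 6 (mod 20), not 4.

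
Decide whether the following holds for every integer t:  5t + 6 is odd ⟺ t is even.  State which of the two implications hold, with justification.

(⇒) fails and (⇐) fails.

(⇒) This fails: t = 5 gives 5t + 6 = 31, which is odd, but 5 is odd, not even.

(⇐) This also fails: t = 4 is even, but 5t + 6 = 26 is even, not odd.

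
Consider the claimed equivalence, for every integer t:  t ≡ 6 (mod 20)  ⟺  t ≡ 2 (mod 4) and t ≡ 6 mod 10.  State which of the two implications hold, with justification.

(⟸) If t ≡ 2 (mod 4) and t ≡ 6 (mod 10), then by the Chinese remainder theorem t ≡ 6 (mod 20). This is exactly t ≡ 6 (mod 20).

(⟹) Suppose t ≡ 6 (mod 20); write t = 20j + 6. Since 4 ∣ 20, reducing mod 4 gives t ≡ 6 ≡ 2 (mod 4); since 10 ∣ 20, reducing mod 10 gives t ≡ 6 (mod 10).

Both directions hold.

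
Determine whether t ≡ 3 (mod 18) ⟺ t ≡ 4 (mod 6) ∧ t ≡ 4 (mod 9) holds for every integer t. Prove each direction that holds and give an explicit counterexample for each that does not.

Neither implication holds.

[⇒] This fails: t = 3 gives 3 ≡ 3 (mod 18) but 3 ≡ 3 (mod 6), so the conjunction on the right does not hold.

[⇐] This fails: t = 4 satisfies both congruences on the right (4 ≡ 4 mod 6 and 4 ≡ 4 mod 9) yet 4 ≡ 4 (mod 18), not 3.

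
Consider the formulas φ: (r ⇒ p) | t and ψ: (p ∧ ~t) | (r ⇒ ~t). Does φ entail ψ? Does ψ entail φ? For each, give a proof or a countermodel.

[⇒] This fails. Under t = T, r = T, p = F, the left side is true but the right side is false.

[⇐] This fails. Under t = F, r = T, p = F, the left side is false but the right side is true.

Neither implication holds.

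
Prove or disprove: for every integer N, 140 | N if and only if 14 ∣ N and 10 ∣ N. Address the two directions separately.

(⟸) This fails: take N = 70. Both 14 ∣ 70 and 10 ∣ 70, yet 70 is not a multiple of 140 (since 70 = 0·140 + 70), so 140 ∤ 70.

(⟹) If 140 ∣ N, write N = 140q. Since 140 = 10·14, N = 14·(10q), so 14 ∣ N; and since 140 = 14·10, N = 10·(14q), so 10 ∣ N.

The forward direction holds; the converse fails.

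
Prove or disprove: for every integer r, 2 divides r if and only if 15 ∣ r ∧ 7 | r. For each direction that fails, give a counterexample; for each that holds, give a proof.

[⇒] This fails: take r = 2. Certainly 2 ∣ 2, but 15 ∤ 2.

[⇐] This fails: take r = 105. Both 15 ∣ 105 and 7 ∣ 105, yet 105 is not a multiple of 2 (since 105 = 52·2 + 1), so 2 ∤ 105.

Neither implication holds.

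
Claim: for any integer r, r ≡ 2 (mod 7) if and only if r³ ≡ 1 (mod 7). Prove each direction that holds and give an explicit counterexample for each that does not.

(⇒) Suppose r ≡ 2 (mod 7). Write r = 7j + 2. Then (7j + 2)³ = 343j³ + 294j² + 84j + 8 = 7(49j³ + 42j² + 12j + 1) + 1, so r³ ≡ 1 (mod 7).

(⇐) This fails: take r = 1. Then 1³ = 1 ≡ 1 (mod 7), yet 1 ≡ 1 (mod 7), not 2.

(⇒) holds; (⇐) fails.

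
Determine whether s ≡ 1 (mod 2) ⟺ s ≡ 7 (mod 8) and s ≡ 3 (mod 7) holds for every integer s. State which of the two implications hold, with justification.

(⇒) This fails: s = 1 gives 1 ≡ 1 (mod 2) but 1 ≡ 1 (mod 8), so the conjunction on the right does not hold.

(⇐) Conversely, if s ≡ 7 (mod 8) and s ≡ 3 (mod 7), then by the Chinese remainder theorem s ≡ 31 (mod 56). Since 31 ≡ 1 (mod 2) and 2 ∣ 56, we get s ≡ 1 (mod 2).

(⇒) fails; (⇐) holds.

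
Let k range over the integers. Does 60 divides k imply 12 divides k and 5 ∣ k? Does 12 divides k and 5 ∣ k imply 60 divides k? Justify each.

The biconditional holds.

(⟹) If 60 ∣ k, write k = 60q. Since 60 = 5·12, k = 12·(5q), so 12 ∣ k; and since 60 = 12·5, k = 5·(12q), so 5 ∣ k.

(⟸) Suppose 12 ∣ k and 5 ∣ k. Any common multiple of 12 and 5 is a multiple of their lcm; here gcd(12, 5) = 1, so lcm(12, 5) = 12·5 = 60, so 60 ∣ k.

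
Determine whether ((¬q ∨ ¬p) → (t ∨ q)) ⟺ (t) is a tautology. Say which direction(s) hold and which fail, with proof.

Only the converse holds.

(←) Assume the antecedent. If p is true, the antecedent forces (p = T, q = F, t = T) or (p = T, q = T, t = T), and (¬q ∨ ¬p) → (t ∨ q) holds there. If p is false, the antecedent forces (p = F, q = F, t = T) or (p = F, q = T, t = T), and (¬q ∨ ¬p) → (t ∨ q) holds there. Either way (¬q ∨ ¬p) → (t ∨ q) holds.

(→) This fails. Under p = F, q = T, t = F, the left side is true but the right side is false.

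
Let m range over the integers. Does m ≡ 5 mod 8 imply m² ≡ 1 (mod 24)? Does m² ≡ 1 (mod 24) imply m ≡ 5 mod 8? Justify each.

Both directions fail.

(→) This fails: take m = 21. Then 21 ≡ 5 (mod 8), but 21² = 441 ≡ 9 (mod 24), not 1.

(←) This fails: take m = 1. Then 1² = 1 ≡ 1 (mod 24), yet 1 ≡ 1 (mod 8), not 5.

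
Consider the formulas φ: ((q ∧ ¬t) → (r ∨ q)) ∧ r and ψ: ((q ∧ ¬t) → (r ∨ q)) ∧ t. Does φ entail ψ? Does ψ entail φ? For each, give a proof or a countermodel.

Neither implication holds.

[⇒] This fails. Under q = F, t = F, r = T, the left side is true but the right side is false.

[⇐] This fails. Under q = F, t = T, r = F, the left side is false but the right side is true.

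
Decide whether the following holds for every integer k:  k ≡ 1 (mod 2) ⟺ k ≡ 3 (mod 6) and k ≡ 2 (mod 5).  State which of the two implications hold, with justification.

Forward direction. This fails: k = 1 gives 1 ≡ 1 (mod 2) but 1 ≡ 1 (mod 6), so the conjunction on the right does not hold.

Converse. If k ≡ 3 (mod 6) and k ≡ 2 (mod 5), then by the Chinese remainder theorem k ≡ 27 (mod 30). Since 27 ≡ 1 (mod 2) and 2 ∣ 30, we get k ≡ 1 (mod 2).

Only the reverse direction holds.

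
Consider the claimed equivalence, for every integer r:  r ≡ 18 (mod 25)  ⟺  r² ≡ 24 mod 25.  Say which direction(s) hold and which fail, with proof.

(→) Suppose r ≡ 18 (mod 25). Write r = 25j + 18. Then (25j + 18)² = 625j² + 900j + 324 = 25(25j² + 36j + 12) + 24, so r² ≡ 24 (mod 25).

(←) This fails: take r = 7. Then 7² = 49 ≡ 24 (mod 25), yet 7 ≡ 7 (mod 25), not 18.

The forward direction holds; the converse fails.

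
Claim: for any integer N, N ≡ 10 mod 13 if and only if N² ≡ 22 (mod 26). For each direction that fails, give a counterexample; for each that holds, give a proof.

Forward direction. This fails: take N = 23. Then 23 ≡ 10 (mod 13), but 23² = 529 ≡ 9 (mod 26), not 22.

Converse. This fails: take N = 16. Then 16² = 256 ≡ 22 (mod 26), yet 16 ≡ 3 (mod 13), not 10.

(⇒) fails and (⇐) fails.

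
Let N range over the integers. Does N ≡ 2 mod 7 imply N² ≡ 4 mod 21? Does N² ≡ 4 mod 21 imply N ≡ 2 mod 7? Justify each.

[⇒] This fails: take N = 9. Then 9 ≡ 2 (mod 7), but 9² = 81 ≡ 18 (mod 21), not 4.

[⇐] This fails: take N = 5. Then 5² = 25 ≡ 4 (mod 21), yet 5 ≡ 5 (mod 7), not 2.

Neither direction holds.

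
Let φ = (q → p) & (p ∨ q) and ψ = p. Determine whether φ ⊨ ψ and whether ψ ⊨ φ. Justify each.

Both directions hold.

Forward direction. Assume the antecedent. If p is true, p reduces to true regardless of the other variables. If p is false, the antecedent cannot hold. Either way p holds.

Converse. Assume the antecedent. If p is true, (q → p) & (p ∨ q) reduces to true regardless of the other variables. If p is false, the antecedent cannot hold. Either way (q → p) & (p ∨ q) holds.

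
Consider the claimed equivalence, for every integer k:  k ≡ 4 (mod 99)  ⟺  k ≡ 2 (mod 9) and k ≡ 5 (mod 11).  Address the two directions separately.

(⟹) This fails: k = 4 gives 4 ≡ 4 (mod 99) but 4 ≡ 4 (mod 9), so the conjunction on the right does not hold.

(⟸) This fails: k = 38 satisfies both congruences on the right (38 ≡ 2 mod 9 and 38 ≡ 5 mod 11) yet 38 ≡ 38 (mod 99), not 4.

Both directions fail.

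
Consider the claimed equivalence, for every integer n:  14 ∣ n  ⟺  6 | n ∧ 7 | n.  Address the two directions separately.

(⟹) This fails: take n = 14. Certainly 14 ∣ 14, but 6 ∤ 14.

(⟸) Suppose 6 ∣ n and 7 ∣ n. Any common multiple of 6 and 7 is a multiple of their lcm; here gcd(6, 7) = 1, so lcm(6, 7) = 6·7 = 42, so 42 ∣ n. Since 14 ∣ 42, it follows that 14 ∣ n.

Not equivalent: only (⇐) holds.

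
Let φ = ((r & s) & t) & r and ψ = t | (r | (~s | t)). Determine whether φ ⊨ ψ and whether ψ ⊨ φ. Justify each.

(⇒) Assume the antecedent. If t is true, t | (r | (~s | t)) reduces to true regardless of the other variables. If t is false, the antecedent cannot hold. Either way t | (r | (~s | t)) holds.

(⇐) This fails. Under t = F, s = F, r = F, the left side is false but the right side is true.

Not equivalent: only (⇒) holds.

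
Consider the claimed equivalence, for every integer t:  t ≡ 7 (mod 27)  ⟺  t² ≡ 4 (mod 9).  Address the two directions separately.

Not equivalent: only (⇒) holds.

Forward direction. Suppose t ≡ 7 (mod 27). Then t² ≡ 7² = 49 (mod 27), and since 9 ∣ 27, also t² ≡ 4 (mod 9).

Converse. This fails: take t = 2. Then 2² = 4 ≡ 4 (mod 9), yet 2 ≡ 2 (mod 27), not 7.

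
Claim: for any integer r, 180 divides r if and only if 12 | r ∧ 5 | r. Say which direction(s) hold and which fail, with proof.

(⟹) If 180 ∣ r, write r = 180q. Since 180 = 15·12, r = 12·(15q), so 12 ∣ r; and since 180 = 36·5, r = 5·(36q), so 5 ∣ r.

(⟸) This fails: take r = 60. Both 12 ∣ 60 and 5 ∣ 60, yet 60 is not a multiple of 180 (since 60 = 0·180 + 60), so 180 ∤ 60.

Only the forward implication holds.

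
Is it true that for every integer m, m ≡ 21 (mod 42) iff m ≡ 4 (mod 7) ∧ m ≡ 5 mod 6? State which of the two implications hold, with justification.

Forward direction. This fails: m = 21 gives 21 ≡ 21 (mod 42) but 21 ≡ 0 (mod 7), so the conjunction on the right does not hold.

Converse. This fails: m = 11 satisfies both congruences on the right (11 ≡ 4 mod 7 and 11 ≡ 5 mod 6) yet 11 ≡ 11 (mod 42), not 21.

Neither direction holds.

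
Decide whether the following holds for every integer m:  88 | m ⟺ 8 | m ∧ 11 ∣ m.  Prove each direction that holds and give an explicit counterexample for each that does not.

(→) If 88 ∣ m, write m = 88q. Since 88 = 11·8, m = 8·(11q), so 8 ∣ m; and since 88 = 8·11, m = 11·(8q), so 11 ∣ m.

(←) Suppose 8 ∣ m and 11 ∣ m. Any common multiple of 8 and 11 is a multiple of their lcm; here gcd(8, 11) = 1, so lcm(8, 11) = 8·11 = 88, so 88 ∣ m.

Both implications hold.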